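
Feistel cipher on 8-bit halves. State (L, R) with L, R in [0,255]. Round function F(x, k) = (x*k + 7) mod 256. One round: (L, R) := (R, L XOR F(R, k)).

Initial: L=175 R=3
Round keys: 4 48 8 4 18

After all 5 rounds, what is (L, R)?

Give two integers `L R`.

Answer: 55 126

Derivation:
Round 1 (k=4): L=3 R=188
Round 2 (k=48): L=188 R=68
Round 3 (k=8): L=68 R=155
Round 4 (k=4): L=155 R=55
Round 5 (k=18): L=55 R=126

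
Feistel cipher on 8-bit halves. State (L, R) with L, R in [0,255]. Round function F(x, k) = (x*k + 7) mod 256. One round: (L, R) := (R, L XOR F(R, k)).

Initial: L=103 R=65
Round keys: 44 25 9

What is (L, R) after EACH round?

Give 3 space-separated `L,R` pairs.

Round 1 (k=44): L=65 R=84
Round 2 (k=25): L=84 R=122
Round 3 (k=9): L=122 R=5

Answer: 65,84 84,122 122,5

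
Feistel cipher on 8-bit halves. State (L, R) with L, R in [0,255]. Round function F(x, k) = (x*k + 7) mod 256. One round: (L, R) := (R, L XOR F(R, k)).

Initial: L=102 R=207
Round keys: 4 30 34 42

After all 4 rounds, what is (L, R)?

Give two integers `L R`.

Answer: 78 65

Derivation:
Round 1 (k=4): L=207 R=37
Round 2 (k=30): L=37 R=146
Round 3 (k=34): L=146 R=78
Round 4 (k=42): L=78 R=65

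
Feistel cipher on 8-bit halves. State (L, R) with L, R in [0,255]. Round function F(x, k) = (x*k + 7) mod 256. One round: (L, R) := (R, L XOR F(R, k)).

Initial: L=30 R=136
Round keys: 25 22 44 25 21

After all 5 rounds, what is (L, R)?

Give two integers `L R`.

Round 1 (k=25): L=136 R=81
Round 2 (k=22): L=81 R=117
Round 3 (k=44): L=117 R=114
Round 4 (k=25): L=114 R=92
Round 5 (k=21): L=92 R=225

Answer: 92 225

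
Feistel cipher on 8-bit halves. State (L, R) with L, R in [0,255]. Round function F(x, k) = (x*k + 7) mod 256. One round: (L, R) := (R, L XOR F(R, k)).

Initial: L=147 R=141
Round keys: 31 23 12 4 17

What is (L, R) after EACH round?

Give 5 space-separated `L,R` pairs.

Round 1 (k=31): L=141 R=137
Round 2 (k=23): L=137 R=219
Round 3 (k=12): L=219 R=194
Round 4 (k=4): L=194 R=212
Round 5 (k=17): L=212 R=217

Answer: 141,137 137,219 219,194 194,212 212,217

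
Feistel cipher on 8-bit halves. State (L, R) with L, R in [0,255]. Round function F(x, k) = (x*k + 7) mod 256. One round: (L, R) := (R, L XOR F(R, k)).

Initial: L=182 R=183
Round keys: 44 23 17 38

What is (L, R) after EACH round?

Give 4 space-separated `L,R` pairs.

Round 1 (k=44): L=183 R=205
Round 2 (k=23): L=205 R=197
Round 3 (k=17): L=197 R=209
Round 4 (k=38): L=209 R=200

Answer: 183,205 205,197 197,209 209,200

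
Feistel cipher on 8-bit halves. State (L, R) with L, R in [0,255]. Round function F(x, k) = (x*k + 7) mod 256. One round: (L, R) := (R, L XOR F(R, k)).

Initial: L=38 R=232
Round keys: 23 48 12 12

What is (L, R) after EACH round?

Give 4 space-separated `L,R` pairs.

Round 1 (k=23): L=232 R=249
Round 2 (k=48): L=249 R=95
Round 3 (k=12): L=95 R=130
Round 4 (k=12): L=130 R=64

Answer: 232,249 249,95 95,130 130,64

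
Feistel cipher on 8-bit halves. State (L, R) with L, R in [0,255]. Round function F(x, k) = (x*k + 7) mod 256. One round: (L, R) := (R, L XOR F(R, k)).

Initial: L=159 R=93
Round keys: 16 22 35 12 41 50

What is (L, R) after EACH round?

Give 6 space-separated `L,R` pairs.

Round 1 (k=16): L=93 R=72
Round 2 (k=22): L=72 R=106
Round 3 (k=35): L=106 R=205
Round 4 (k=12): L=205 R=201
Round 5 (k=41): L=201 R=245
Round 6 (k=50): L=245 R=40

Answer: 93,72 72,106 106,205 205,201 201,245 245,40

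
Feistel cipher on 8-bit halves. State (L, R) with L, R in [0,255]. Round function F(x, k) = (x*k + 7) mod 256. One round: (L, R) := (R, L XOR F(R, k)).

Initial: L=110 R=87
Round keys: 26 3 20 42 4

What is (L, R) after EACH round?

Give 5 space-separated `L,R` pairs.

Answer: 87,179 179,119 119,224 224,176 176,39

Derivation:
Round 1 (k=26): L=87 R=179
Round 2 (k=3): L=179 R=119
Round 3 (k=20): L=119 R=224
Round 4 (k=42): L=224 R=176
Round 5 (k=4): L=176 R=39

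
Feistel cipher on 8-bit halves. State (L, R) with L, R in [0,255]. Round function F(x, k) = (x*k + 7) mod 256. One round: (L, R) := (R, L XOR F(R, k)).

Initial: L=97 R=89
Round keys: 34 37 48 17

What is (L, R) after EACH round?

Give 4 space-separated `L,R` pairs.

Round 1 (k=34): L=89 R=184
Round 2 (k=37): L=184 R=198
Round 3 (k=48): L=198 R=159
Round 4 (k=17): L=159 R=80

Answer: 89,184 184,198 198,159 159,80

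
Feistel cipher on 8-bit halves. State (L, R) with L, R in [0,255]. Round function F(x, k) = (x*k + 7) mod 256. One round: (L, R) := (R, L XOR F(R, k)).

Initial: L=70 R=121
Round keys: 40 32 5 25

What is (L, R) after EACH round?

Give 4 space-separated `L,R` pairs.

Round 1 (k=40): L=121 R=169
Round 2 (k=32): L=169 R=94
Round 3 (k=5): L=94 R=116
Round 4 (k=25): L=116 R=5

Answer: 121,169 169,94 94,116 116,5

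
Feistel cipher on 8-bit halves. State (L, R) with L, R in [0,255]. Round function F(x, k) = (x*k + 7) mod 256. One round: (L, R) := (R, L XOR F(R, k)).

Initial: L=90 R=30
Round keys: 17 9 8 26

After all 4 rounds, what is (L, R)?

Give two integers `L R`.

Answer: 88 183

Derivation:
Round 1 (k=17): L=30 R=95
Round 2 (k=9): L=95 R=64
Round 3 (k=8): L=64 R=88
Round 4 (k=26): L=88 R=183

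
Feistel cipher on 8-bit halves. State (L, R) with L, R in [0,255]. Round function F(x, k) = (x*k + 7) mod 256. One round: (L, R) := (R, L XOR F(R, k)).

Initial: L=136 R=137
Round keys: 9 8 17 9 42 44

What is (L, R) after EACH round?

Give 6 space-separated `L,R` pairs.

Round 1 (k=9): L=137 R=80
Round 2 (k=8): L=80 R=14
Round 3 (k=17): L=14 R=165
Round 4 (k=9): L=165 R=218
Round 5 (k=42): L=218 R=110
Round 6 (k=44): L=110 R=53

Answer: 137,80 80,14 14,165 165,218 218,110 110,53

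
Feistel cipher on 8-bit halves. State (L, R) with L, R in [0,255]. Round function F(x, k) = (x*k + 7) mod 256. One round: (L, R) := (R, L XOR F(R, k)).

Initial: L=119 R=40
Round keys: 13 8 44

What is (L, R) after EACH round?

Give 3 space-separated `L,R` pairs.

Answer: 40,120 120,239 239,99

Derivation:
Round 1 (k=13): L=40 R=120
Round 2 (k=8): L=120 R=239
Round 3 (k=44): L=239 R=99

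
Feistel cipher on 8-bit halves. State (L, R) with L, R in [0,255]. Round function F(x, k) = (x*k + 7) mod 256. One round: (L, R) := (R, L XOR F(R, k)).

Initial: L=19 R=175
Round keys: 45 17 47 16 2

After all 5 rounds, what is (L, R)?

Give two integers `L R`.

Answer: 200 182

Derivation:
Round 1 (k=45): L=175 R=217
Round 2 (k=17): L=217 R=223
Round 3 (k=47): L=223 R=33
Round 4 (k=16): L=33 R=200
Round 5 (k=2): L=200 R=182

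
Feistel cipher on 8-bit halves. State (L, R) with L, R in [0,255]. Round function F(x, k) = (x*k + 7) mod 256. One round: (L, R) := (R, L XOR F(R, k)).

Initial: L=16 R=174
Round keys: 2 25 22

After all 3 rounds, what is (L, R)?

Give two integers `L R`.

Round 1 (k=2): L=174 R=115
Round 2 (k=25): L=115 R=236
Round 3 (k=22): L=236 R=60

Answer: 236 60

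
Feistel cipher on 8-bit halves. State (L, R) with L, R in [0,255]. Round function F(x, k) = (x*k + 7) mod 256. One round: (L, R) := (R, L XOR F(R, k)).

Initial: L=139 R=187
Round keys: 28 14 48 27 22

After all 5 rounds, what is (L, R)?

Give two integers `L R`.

Round 1 (k=28): L=187 R=240
Round 2 (k=14): L=240 R=156
Round 3 (k=48): L=156 R=183
Round 4 (k=27): L=183 R=200
Round 5 (k=22): L=200 R=128

Answer: 200 128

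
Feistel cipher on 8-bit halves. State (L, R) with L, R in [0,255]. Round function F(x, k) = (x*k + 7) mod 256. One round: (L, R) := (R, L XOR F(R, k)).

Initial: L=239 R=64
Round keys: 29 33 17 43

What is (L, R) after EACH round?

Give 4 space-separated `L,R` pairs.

Answer: 64,168 168,239 239,78 78,206

Derivation:
Round 1 (k=29): L=64 R=168
Round 2 (k=33): L=168 R=239
Round 3 (k=17): L=239 R=78
Round 4 (k=43): L=78 R=206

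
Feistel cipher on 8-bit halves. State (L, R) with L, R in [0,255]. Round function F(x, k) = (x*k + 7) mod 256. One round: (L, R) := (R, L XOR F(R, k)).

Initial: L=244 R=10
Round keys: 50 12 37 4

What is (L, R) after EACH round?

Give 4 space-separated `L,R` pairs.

Answer: 10,15 15,177 177,147 147,226

Derivation:
Round 1 (k=50): L=10 R=15
Round 2 (k=12): L=15 R=177
Round 3 (k=37): L=177 R=147
Round 4 (k=4): L=147 R=226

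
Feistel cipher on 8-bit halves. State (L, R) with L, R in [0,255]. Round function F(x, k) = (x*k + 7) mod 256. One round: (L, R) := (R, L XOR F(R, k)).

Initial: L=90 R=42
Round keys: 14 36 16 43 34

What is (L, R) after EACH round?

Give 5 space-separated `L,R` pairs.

Round 1 (k=14): L=42 R=9
Round 2 (k=36): L=9 R=97
Round 3 (k=16): L=97 R=30
Round 4 (k=43): L=30 R=112
Round 5 (k=34): L=112 R=249

Answer: 42,9 9,97 97,30 30,112 112,249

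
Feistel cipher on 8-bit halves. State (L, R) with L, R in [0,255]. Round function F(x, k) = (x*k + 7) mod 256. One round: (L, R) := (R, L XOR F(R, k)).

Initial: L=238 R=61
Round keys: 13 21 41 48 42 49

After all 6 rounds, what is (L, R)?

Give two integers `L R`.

Answer: 116 92

Derivation:
Round 1 (k=13): L=61 R=206
Round 2 (k=21): L=206 R=208
Round 3 (k=41): L=208 R=153
Round 4 (k=48): L=153 R=103
Round 5 (k=42): L=103 R=116
Round 6 (k=49): L=116 R=92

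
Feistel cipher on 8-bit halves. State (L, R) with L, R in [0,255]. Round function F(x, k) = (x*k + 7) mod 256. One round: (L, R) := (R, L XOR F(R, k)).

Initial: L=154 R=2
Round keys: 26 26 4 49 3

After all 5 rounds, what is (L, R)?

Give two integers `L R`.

Round 1 (k=26): L=2 R=161
Round 2 (k=26): L=161 R=99
Round 3 (k=4): L=99 R=50
Round 4 (k=49): L=50 R=250
Round 5 (k=3): L=250 R=199

Answer: 250 199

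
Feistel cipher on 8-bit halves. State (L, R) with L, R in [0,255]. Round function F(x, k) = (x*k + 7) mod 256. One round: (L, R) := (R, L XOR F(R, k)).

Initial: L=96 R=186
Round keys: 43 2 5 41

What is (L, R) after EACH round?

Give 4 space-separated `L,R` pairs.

Answer: 186,37 37,235 235,187 187,17

Derivation:
Round 1 (k=43): L=186 R=37
Round 2 (k=2): L=37 R=235
Round 3 (k=5): L=235 R=187
Round 4 (k=41): L=187 R=17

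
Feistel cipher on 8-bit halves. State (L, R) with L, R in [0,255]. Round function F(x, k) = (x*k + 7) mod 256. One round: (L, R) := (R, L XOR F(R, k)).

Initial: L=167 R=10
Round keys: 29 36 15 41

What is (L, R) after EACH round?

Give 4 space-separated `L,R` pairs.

Round 1 (k=29): L=10 R=142
Round 2 (k=36): L=142 R=245
Round 3 (k=15): L=245 R=236
Round 4 (k=41): L=236 R=38

Answer: 10,142 142,245 245,236 236,38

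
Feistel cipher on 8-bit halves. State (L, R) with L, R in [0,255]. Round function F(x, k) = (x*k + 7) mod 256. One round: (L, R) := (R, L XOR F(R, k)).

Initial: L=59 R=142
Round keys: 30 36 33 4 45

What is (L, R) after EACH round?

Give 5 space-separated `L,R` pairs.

Answer: 142,144 144,201 201,96 96,78 78,221

Derivation:
Round 1 (k=30): L=142 R=144
Round 2 (k=36): L=144 R=201
Round 3 (k=33): L=201 R=96
Round 4 (k=4): L=96 R=78
Round 5 (k=45): L=78 R=221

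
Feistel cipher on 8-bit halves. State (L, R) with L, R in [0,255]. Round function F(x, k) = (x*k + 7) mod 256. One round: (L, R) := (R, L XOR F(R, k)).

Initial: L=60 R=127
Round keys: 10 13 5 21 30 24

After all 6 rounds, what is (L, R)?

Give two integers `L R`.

Answer: 42 78

Derivation:
Round 1 (k=10): L=127 R=193
Round 2 (k=13): L=193 R=171
Round 3 (k=5): L=171 R=159
Round 4 (k=21): L=159 R=185
Round 5 (k=30): L=185 R=42
Round 6 (k=24): L=42 R=78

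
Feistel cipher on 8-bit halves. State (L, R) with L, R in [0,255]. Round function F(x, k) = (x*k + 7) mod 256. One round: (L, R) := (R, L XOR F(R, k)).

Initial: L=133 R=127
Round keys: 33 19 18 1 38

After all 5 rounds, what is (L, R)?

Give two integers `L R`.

Answer: 66 5

Derivation:
Round 1 (k=33): L=127 R=227
Round 2 (k=19): L=227 R=159
Round 3 (k=18): L=159 R=214
Round 4 (k=1): L=214 R=66
Round 5 (k=38): L=66 R=5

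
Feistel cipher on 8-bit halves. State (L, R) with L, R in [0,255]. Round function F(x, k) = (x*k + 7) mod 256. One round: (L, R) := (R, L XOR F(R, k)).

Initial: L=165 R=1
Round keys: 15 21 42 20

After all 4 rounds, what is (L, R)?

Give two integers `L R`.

Answer: 190 104

Derivation:
Round 1 (k=15): L=1 R=179
Round 2 (k=21): L=179 R=183
Round 3 (k=42): L=183 R=190
Round 4 (k=20): L=190 R=104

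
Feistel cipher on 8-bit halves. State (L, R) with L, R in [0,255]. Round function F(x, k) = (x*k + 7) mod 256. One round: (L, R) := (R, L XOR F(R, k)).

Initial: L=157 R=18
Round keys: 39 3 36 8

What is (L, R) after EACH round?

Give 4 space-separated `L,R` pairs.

Round 1 (k=39): L=18 R=88
Round 2 (k=3): L=88 R=29
Round 3 (k=36): L=29 R=67
Round 4 (k=8): L=67 R=2

Answer: 18,88 88,29 29,67 67,2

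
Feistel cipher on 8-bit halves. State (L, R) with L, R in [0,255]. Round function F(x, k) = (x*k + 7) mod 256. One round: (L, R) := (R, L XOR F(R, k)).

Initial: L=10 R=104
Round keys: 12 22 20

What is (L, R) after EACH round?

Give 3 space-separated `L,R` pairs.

Answer: 104,237 237,13 13,230

Derivation:
Round 1 (k=12): L=104 R=237
Round 2 (k=22): L=237 R=13
Round 3 (k=20): L=13 R=230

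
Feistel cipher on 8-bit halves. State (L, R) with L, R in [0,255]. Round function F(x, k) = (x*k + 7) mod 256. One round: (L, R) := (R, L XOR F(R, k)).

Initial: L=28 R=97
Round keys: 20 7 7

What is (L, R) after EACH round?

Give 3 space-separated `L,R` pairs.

Round 1 (k=20): L=97 R=135
Round 2 (k=7): L=135 R=217
Round 3 (k=7): L=217 R=113

Answer: 97,135 135,217 217,113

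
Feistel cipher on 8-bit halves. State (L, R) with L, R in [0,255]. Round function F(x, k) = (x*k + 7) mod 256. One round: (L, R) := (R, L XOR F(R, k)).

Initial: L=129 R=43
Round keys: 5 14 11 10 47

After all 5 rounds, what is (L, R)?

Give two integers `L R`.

Answer: 169 156

Derivation:
Round 1 (k=5): L=43 R=95
Round 2 (k=14): L=95 R=18
Round 3 (k=11): L=18 R=146
Round 4 (k=10): L=146 R=169
Round 5 (k=47): L=169 R=156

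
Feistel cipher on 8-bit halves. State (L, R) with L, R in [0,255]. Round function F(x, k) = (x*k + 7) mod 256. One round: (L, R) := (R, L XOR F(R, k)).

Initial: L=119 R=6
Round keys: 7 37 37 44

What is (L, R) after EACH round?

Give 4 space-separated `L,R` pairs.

Round 1 (k=7): L=6 R=70
Round 2 (k=37): L=70 R=35
Round 3 (k=37): L=35 R=80
Round 4 (k=44): L=80 R=228

Answer: 6,70 70,35 35,80 80,228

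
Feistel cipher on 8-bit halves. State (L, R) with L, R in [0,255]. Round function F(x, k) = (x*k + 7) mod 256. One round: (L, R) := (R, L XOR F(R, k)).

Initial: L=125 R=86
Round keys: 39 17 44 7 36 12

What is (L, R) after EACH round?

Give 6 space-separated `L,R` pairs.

Round 1 (k=39): L=86 R=92
Round 2 (k=17): L=92 R=117
Round 3 (k=44): L=117 R=127
Round 4 (k=7): L=127 R=245
Round 5 (k=36): L=245 R=4
Round 6 (k=12): L=4 R=194

Answer: 86,92 92,117 117,127 127,245 245,4 4,194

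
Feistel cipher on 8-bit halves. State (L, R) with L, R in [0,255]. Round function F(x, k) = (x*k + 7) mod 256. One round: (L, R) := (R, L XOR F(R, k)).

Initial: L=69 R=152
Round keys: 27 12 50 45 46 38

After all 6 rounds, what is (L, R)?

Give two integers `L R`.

Round 1 (k=27): L=152 R=74
Round 2 (k=12): L=74 R=231
Round 3 (k=50): L=231 R=111
Round 4 (k=45): L=111 R=109
Round 5 (k=46): L=109 R=242
Round 6 (k=38): L=242 R=158

Answer: 242 158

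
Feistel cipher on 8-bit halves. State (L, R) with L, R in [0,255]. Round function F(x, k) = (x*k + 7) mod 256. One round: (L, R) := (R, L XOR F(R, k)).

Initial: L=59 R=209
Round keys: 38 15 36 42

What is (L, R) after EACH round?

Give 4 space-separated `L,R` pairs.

Round 1 (k=38): L=209 R=54
Round 2 (k=15): L=54 R=224
Round 3 (k=36): L=224 R=177
Round 4 (k=42): L=177 R=241

Answer: 209,54 54,224 224,177 177,241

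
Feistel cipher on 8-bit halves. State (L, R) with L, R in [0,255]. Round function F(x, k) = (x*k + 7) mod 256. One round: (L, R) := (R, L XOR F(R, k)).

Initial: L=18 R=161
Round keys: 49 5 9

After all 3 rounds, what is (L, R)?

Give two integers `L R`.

Answer: 88 213

Derivation:
Round 1 (k=49): L=161 R=202
Round 2 (k=5): L=202 R=88
Round 3 (k=9): L=88 R=213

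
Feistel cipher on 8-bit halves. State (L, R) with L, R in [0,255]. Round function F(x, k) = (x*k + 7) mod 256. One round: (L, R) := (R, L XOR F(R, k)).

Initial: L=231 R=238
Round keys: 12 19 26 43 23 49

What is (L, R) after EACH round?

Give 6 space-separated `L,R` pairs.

Round 1 (k=12): L=238 R=200
Round 2 (k=19): L=200 R=49
Round 3 (k=26): L=49 R=201
Round 4 (k=43): L=201 R=251
Round 5 (k=23): L=251 R=93
Round 6 (k=49): L=93 R=47

Answer: 238,200 200,49 49,201 201,251 251,93 93,47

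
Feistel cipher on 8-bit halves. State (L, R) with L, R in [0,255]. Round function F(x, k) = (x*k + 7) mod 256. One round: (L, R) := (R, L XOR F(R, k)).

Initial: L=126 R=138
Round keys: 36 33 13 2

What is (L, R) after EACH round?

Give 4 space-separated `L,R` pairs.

Answer: 138,17 17,178 178,0 0,181

Derivation:
Round 1 (k=36): L=138 R=17
Round 2 (k=33): L=17 R=178
Round 3 (k=13): L=178 R=0
Round 4 (k=2): L=0 R=181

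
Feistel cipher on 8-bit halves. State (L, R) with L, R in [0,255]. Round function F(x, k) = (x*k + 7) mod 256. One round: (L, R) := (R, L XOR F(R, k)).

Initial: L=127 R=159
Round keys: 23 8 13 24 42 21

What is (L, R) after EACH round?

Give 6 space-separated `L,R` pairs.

Answer: 159,47 47,224 224,72 72,39 39,37 37,55

Derivation:
Round 1 (k=23): L=159 R=47
Round 2 (k=8): L=47 R=224
Round 3 (k=13): L=224 R=72
Round 4 (k=24): L=72 R=39
Round 5 (k=42): L=39 R=37
Round 6 (k=21): L=37 R=55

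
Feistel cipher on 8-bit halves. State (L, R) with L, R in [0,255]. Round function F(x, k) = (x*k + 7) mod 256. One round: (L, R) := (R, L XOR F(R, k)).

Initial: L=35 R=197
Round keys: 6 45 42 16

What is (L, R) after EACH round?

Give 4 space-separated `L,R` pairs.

Round 1 (k=6): L=197 R=134
Round 2 (k=45): L=134 R=80
Round 3 (k=42): L=80 R=161
Round 4 (k=16): L=161 R=71

Answer: 197,134 134,80 80,161 161,71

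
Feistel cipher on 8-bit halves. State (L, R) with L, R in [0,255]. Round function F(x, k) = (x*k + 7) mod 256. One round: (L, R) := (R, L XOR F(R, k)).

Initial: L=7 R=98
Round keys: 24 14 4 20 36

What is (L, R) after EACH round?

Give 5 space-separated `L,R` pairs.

Answer: 98,48 48,197 197,43 43,166 166,116

Derivation:
Round 1 (k=24): L=98 R=48
Round 2 (k=14): L=48 R=197
Round 3 (k=4): L=197 R=43
Round 4 (k=20): L=43 R=166
Round 5 (k=36): L=166 R=116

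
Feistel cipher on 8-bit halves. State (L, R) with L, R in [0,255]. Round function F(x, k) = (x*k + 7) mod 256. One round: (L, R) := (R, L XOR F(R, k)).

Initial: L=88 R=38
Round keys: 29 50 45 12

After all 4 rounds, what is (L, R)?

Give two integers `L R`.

Answer: 63 76

Derivation:
Round 1 (k=29): L=38 R=13
Round 2 (k=50): L=13 R=183
Round 3 (k=45): L=183 R=63
Round 4 (k=12): L=63 R=76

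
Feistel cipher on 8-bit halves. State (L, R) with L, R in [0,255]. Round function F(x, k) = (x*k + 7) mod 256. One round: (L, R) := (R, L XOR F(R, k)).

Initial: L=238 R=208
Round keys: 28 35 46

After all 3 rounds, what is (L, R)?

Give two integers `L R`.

Answer: 114 170

Derivation:
Round 1 (k=28): L=208 R=41
Round 2 (k=35): L=41 R=114
Round 3 (k=46): L=114 R=170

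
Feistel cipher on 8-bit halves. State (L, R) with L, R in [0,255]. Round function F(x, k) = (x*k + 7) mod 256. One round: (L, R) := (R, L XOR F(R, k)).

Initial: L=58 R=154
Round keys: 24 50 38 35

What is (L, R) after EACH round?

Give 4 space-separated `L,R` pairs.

Round 1 (k=24): L=154 R=77
Round 2 (k=50): L=77 R=139
Round 3 (k=38): L=139 R=228
Round 4 (k=35): L=228 R=184

Answer: 154,77 77,139 139,228 228,184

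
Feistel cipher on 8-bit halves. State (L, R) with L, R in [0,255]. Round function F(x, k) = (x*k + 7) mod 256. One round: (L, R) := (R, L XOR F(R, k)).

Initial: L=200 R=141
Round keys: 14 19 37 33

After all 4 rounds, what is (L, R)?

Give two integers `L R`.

Round 1 (k=14): L=141 R=117
Round 2 (k=19): L=117 R=59
Round 3 (k=37): L=59 R=251
Round 4 (k=33): L=251 R=89

Answer: 251 89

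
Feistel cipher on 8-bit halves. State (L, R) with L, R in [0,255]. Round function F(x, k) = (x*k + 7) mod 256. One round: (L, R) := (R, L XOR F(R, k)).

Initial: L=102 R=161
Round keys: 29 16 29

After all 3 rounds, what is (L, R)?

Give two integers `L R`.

Round 1 (k=29): L=161 R=34
Round 2 (k=16): L=34 R=134
Round 3 (k=29): L=134 R=23

Answer: 134 23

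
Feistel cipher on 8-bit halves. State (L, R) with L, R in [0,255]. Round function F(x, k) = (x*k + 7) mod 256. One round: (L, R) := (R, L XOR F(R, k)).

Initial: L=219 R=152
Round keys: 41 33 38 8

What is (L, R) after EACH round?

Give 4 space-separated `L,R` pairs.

Round 1 (k=41): L=152 R=132
Round 2 (k=33): L=132 R=147
Round 3 (k=38): L=147 R=93
Round 4 (k=8): L=93 R=124

Answer: 152,132 132,147 147,93 93,124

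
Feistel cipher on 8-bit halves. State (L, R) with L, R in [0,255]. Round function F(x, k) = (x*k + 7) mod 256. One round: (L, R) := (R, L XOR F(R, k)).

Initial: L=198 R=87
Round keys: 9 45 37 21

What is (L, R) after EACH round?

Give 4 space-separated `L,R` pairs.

Answer: 87,208 208,192 192,23 23,42

Derivation:
Round 1 (k=9): L=87 R=208
Round 2 (k=45): L=208 R=192
Round 3 (k=37): L=192 R=23
Round 4 (k=21): L=23 R=42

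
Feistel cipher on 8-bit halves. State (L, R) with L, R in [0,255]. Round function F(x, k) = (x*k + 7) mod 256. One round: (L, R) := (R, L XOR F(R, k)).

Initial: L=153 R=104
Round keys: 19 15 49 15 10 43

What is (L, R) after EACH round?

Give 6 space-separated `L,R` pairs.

Round 1 (k=19): L=104 R=38
Round 2 (k=15): L=38 R=41
Round 3 (k=49): L=41 R=198
Round 4 (k=15): L=198 R=136
Round 5 (k=10): L=136 R=145
Round 6 (k=43): L=145 R=234

Answer: 104,38 38,41 41,198 198,136 136,145 145,234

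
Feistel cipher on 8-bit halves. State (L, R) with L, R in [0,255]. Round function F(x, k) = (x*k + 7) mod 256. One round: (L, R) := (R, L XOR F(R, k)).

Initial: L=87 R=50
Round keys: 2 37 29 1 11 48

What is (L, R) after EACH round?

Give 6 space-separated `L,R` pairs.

Answer: 50,60 60,129 129,152 152,30 30,201 201,169

Derivation:
Round 1 (k=2): L=50 R=60
Round 2 (k=37): L=60 R=129
Round 3 (k=29): L=129 R=152
Round 4 (k=1): L=152 R=30
Round 5 (k=11): L=30 R=201
Round 6 (k=48): L=201 R=169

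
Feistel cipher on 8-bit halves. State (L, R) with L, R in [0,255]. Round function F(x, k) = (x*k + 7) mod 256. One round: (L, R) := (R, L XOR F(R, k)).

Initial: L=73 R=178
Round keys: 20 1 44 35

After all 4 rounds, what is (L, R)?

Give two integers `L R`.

Round 1 (k=20): L=178 R=166
Round 2 (k=1): L=166 R=31
Round 3 (k=44): L=31 R=253
Round 4 (k=35): L=253 R=129

Answer: 253 129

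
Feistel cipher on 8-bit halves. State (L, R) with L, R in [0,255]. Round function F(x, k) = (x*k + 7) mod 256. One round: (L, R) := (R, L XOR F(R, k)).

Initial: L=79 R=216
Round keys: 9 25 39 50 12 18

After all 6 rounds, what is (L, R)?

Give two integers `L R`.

Answer: 103 205

Derivation:
Round 1 (k=9): L=216 R=208
Round 2 (k=25): L=208 R=143
Round 3 (k=39): L=143 R=0
Round 4 (k=50): L=0 R=136
Round 5 (k=12): L=136 R=103
Round 6 (k=18): L=103 R=205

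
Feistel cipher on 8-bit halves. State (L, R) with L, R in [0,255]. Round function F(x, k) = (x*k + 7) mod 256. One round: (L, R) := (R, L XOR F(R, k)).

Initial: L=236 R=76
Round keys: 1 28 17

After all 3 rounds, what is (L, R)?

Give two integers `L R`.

Answer: 167 161

Derivation:
Round 1 (k=1): L=76 R=191
Round 2 (k=28): L=191 R=167
Round 3 (k=17): L=167 R=161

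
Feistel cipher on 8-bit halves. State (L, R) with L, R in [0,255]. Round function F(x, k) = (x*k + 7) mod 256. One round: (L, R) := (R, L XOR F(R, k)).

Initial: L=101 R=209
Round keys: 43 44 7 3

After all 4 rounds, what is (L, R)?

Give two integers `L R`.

Answer: 42 111

Derivation:
Round 1 (k=43): L=209 R=71
Round 2 (k=44): L=71 R=234
Round 3 (k=7): L=234 R=42
Round 4 (k=3): L=42 R=111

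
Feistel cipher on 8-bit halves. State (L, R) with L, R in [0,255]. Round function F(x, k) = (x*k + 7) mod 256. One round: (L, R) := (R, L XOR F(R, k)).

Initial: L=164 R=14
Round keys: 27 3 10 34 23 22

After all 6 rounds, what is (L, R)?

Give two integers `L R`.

Answer: 46 232

Derivation:
Round 1 (k=27): L=14 R=37
Round 2 (k=3): L=37 R=120
Round 3 (k=10): L=120 R=146
Round 4 (k=34): L=146 R=19
Round 5 (k=23): L=19 R=46
Round 6 (k=22): L=46 R=232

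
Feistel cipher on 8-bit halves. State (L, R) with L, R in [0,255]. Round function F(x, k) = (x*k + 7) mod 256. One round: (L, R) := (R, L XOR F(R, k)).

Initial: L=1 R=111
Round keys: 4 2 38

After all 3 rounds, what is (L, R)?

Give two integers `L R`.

Round 1 (k=4): L=111 R=194
Round 2 (k=2): L=194 R=228
Round 3 (k=38): L=228 R=29

Answer: 228 29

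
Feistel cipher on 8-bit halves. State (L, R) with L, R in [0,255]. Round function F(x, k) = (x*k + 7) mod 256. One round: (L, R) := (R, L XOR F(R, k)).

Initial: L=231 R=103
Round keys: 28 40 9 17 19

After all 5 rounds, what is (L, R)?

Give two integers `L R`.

Round 1 (k=28): L=103 R=172
Round 2 (k=40): L=172 R=128
Round 3 (k=9): L=128 R=43
Round 4 (k=17): L=43 R=98
Round 5 (k=19): L=98 R=102

Answer: 98 102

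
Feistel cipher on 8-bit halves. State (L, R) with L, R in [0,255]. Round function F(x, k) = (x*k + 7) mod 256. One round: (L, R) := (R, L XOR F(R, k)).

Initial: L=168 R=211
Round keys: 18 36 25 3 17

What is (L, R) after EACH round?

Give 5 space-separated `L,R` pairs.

Round 1 (k=18): L=211 R=117
Round 2 (k=36): L=117 R=168
Round 3 (k=25): L=168 R=26
Round 4 (k=3): L=26 R=253
Round 5 (k=17): L=253 R=206

Answer: 211,117 117,168 168,26 26,253 253,206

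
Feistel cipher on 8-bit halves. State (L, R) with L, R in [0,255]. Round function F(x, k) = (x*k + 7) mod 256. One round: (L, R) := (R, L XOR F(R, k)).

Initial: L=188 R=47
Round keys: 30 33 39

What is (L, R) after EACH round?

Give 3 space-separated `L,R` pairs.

Round 1 (k=30): L=47 R=53
Round 2 (k=33): L=53 R=243
Round 3 (k=39): L=243 R=57

Answer: 47,53 53,243 243,57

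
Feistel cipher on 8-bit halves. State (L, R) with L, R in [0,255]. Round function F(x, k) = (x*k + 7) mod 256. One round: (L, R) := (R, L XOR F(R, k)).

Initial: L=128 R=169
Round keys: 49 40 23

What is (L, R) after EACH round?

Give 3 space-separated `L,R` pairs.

Round 1 (k=49): L=169 R=224
Round 2 (k=40): L=224 R=174
Round 3 (k=23): L=174 R=73

Answer: 169,224 224,174 174,73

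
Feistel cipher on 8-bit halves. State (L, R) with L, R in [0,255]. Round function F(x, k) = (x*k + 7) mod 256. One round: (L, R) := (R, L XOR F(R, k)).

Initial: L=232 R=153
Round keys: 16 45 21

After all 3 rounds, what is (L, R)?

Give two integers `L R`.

Answer: 195 121

Derivation:
Round 1 (k=16): L=153 R=127
Round 2 (k=45): L=127 R=195
Round 3 (k=21): L=195 R=121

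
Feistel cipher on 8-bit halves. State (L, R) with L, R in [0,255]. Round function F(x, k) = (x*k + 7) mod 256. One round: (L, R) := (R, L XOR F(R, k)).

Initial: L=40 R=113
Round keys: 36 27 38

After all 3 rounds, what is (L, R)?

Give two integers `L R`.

Round 1 (k=36): L=113 R=195
Round 2 (k=27): L=195 R=233
Round 3 (k=38): L=233 R=94

Answer: 233 94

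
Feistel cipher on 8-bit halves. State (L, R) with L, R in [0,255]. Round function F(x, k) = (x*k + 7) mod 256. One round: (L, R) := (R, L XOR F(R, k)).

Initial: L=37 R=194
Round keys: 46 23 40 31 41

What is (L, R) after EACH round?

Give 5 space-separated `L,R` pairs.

Answer: 194,198 198,19 19,57 57,253 253,181

Derivation:
Round 1 (k=46): L=194 R=198
Round 2 (k=23): L=198 R=19
Round 3 (k=40): L=19 R=57
Round 4 (k=31): L=57 R=253
Round 5 (k=41): L=253 R=181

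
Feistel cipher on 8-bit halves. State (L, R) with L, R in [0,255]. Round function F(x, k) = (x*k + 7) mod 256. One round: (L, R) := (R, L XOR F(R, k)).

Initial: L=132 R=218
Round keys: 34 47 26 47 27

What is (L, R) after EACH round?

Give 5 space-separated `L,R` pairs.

Answer: 218,127 127,130 130,68 68,1 1,102

Derivation:
Round 1 (k=34): L=218 R=127
Round 2 (k=47): L=127 R=130
Round 3 (k=26): L=130 R=68
Round 4 (k=47): L=68 R=1
Round 5 (k=27): L=1 R=102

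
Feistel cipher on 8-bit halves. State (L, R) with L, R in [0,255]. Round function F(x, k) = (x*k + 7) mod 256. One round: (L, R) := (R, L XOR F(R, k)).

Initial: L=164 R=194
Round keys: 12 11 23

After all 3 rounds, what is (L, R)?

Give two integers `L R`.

Answer: 210 94

Derivation:
Round 1 (k=12): L=194 R=187
Round 2 (k=11): L=187 R=210
Round 3 (k=23): L=210 R=94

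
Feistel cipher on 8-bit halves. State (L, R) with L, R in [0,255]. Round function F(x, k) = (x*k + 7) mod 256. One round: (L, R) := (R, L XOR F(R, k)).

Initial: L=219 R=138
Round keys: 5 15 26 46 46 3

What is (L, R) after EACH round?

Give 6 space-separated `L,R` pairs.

Answer: 138,98 98,79 79,111 111,182 182,212 212,53

Derivation:
Round 1 (k=5): L=138 R=98
Round 2 (k=15): L=98 R=79
Round 3 (k=26): L=79 R=111
Round 4 (k=46): L=111 R=182
Round 5 (k=46): L=182 R=212
Round 6 (k=3): L=212 R=53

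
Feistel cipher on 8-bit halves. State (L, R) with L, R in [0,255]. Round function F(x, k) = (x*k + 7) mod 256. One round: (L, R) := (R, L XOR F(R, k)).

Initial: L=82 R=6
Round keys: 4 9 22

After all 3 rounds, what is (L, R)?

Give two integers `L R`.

Round 1 (k=4): L=6 R=77
Round 2 (k=9): L=77 R=186
Round 3 (k=22): L=186 R=78

Answer: 186 78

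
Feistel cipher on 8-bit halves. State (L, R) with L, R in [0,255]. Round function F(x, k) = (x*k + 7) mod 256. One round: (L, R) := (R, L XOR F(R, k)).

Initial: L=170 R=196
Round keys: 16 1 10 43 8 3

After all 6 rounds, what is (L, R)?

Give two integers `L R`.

Answer: 37 243

Derivation:
Round 1 (k=16): L=196 R=237
Round 2 (k=1): L=237 R=48
Round 3 (k=10): L=48 R=10
Round 4 (k=43): L=10 R=133
Round 5 (k=8): L=133 R=37
Round 6 (k=3): L=37 R=243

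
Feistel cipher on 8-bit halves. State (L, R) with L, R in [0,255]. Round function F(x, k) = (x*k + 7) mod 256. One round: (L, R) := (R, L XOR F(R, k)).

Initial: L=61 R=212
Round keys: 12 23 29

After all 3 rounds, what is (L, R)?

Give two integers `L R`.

Answer: 249 246

Derivation:
Round 1 (k=12): L=212 R=202
Round 2 (k=23): L=202 R=249
Round 3 (k=29): L=249 R=246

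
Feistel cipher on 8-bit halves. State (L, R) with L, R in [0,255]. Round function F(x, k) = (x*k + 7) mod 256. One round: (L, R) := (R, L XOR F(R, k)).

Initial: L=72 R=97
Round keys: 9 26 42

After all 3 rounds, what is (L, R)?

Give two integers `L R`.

Round 1 (k=9): L=97 R=56
Round 2 (k=26): L=56 R=214
Round 3 (k=42): L=214 R=27

Answer: 214 27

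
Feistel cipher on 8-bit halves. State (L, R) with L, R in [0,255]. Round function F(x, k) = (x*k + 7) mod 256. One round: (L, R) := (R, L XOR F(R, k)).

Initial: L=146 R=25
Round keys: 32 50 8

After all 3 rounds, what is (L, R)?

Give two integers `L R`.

Answer: 120 114

Derivation:
Round 1 (k=32): L=25 R=181
Round 2 (k=50): L=181 R=120
Round 3 (k=8): L=120 R=114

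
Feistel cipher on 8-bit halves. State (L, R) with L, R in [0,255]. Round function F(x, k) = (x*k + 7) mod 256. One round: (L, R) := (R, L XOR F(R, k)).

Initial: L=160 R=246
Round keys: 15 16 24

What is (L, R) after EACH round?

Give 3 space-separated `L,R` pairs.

Answer: 246,209 209,225 225,206

Derivation:
Round 1 (k=15): L=246 R=209
Round 2 (k=16): L=209 R=225
Round 3 (k=24): L=225 R=206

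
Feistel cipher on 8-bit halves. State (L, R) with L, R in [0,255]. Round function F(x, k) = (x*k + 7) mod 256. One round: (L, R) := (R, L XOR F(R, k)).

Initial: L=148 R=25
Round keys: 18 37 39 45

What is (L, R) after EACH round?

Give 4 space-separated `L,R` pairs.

Round 1 (k=18): L=25 R=93
Round 2 (k=37): L=93 R=97
Round 3 (k=39): L=97 R=147
Round 4 (k=45): L=147 R=191

Answer: 25,93 93,97 97,147 147,191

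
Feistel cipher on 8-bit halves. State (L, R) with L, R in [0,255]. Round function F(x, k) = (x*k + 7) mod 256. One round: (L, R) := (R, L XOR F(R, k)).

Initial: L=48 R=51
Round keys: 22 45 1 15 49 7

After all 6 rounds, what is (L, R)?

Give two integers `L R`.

Round 1 (k=22): L=51 R=89
Round 2 (k=45): L=89 R=159
Round 3 (k=1): L=159 R=255
Round 4 (k=15): L=255 R=103
Round 5 (k=49): L=103 R=65
Round 6 (k=7): L=65 R=169

Answer: 65 169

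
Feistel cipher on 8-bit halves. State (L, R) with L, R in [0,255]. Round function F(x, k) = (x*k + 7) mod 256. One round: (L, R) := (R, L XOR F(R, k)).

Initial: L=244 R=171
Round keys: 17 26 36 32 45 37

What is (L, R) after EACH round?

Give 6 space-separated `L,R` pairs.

Answer: 171,150 150,232 232,49 49,207 207,91 91,225

Derivation:
Round 1 (k=17): L=171 R=150
Round 2 (k=26): L=150 R=232
Round 3 (k=36): L=232 R=49
Round 4 (k=32): L=49 R=207
Round 5 (k=45): L=207 R=91
Round 6 (k=37): L=91 R=225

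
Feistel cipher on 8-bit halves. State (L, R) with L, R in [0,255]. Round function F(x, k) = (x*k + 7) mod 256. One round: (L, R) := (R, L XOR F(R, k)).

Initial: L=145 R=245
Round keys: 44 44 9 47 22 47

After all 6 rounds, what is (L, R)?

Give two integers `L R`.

Round 1 (k=44): L=245 R=178
Round 2 (k=44): L=178 R=106
Round 3 (k=9): L=106 R=115
Round 4 (k=47): L=115 R=78
Round 5 (k=22): L=78 R=200
Round 6 (k=47): L=200 R=241

Answer: 200 241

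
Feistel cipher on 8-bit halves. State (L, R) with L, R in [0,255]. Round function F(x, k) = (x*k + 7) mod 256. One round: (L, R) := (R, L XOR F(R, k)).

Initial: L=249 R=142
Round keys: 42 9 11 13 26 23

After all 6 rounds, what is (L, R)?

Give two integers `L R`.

Answer: 173 200

Derivation:
Round 1 (k=42): L=142 R=170
Round 2 (k=9): L=170 R=143
Round 3 (k=11): L=143 R=134
Round 4 (k=13): L=134 R=90
Round 5 (k=26): L=90 R=173
Round 6 (k=23): L=173 R=200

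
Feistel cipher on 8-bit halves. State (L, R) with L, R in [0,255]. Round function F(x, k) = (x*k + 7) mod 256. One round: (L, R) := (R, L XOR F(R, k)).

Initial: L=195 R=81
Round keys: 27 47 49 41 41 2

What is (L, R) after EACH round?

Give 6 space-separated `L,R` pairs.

Answer: 81,81 81,183 183,95 95,137 137,167 167,220

Derivation:
Round 1 (k=27): L=81 R=81
Round 2 (k=47): L=81 R=183
Round 3 (k=49): L=183 R=95
Round 4 (k=41): L=95 R=137
Round 5 (k=41): L=137 R=167
Round 6 (k=2): L=167 R=220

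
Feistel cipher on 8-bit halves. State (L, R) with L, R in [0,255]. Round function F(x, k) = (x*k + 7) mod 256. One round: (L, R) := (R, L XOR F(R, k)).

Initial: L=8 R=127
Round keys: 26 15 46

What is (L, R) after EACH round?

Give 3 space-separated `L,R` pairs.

Round 1 (k=26): L=127 R=229
Round 2 (k=15): L=229 R=13
Round 3 (k=46): L=13 R=184

Answer: 127,229 229,13 13,184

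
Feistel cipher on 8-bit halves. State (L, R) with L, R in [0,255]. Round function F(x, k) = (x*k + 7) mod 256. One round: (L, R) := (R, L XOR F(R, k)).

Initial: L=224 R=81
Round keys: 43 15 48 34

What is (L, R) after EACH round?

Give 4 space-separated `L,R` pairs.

Round 1 (k=43): L=81 R=66
Round 2 (k=15): L=66 R=180
Round 3 (k=48): L=180 R=133
Round 4 (k=34): L=133 R=5

Answer: 81,66 66,180 180,133 133,5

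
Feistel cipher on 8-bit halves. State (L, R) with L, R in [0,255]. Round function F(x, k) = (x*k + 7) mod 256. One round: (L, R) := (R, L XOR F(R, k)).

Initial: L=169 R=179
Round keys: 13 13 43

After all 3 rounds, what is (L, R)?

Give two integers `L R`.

Answer: 225 101

Derivation:
Round 1 (k=13): L=179 R=183
Round 2 (k=13): L=183 R=225
Round 3 (k=43): L=225 R=101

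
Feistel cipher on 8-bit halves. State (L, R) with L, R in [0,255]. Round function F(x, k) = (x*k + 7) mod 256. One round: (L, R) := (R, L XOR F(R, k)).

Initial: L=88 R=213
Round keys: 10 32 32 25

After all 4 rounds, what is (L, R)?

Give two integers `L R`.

Answer: 70 47

Derivation:
Round 1 (k=10): L=213 R=1
Round 2 (k=32): L=1 R=242
Round 3 (k=32): L=242 R=70
Round 4 (k=25): L=70 R=47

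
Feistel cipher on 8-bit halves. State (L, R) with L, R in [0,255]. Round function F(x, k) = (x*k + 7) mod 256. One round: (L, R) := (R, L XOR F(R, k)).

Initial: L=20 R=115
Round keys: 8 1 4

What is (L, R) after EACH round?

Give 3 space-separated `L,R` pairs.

Round 1 (k=8): L=115 R=139
Round 2 (k=1): L=139 R=225
Round 3 (k=4): L=225 R=0

Answer: 115,139 139,225 225,0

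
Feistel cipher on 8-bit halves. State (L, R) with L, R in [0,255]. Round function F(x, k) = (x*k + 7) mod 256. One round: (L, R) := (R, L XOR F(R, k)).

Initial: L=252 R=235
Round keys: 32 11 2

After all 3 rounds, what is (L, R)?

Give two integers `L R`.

Round 1 (k=32): L=235 R=155
Round 2 (k=11): L=155 R=91
Round 3 (k=2): L=91 R=38

Answer: 91 38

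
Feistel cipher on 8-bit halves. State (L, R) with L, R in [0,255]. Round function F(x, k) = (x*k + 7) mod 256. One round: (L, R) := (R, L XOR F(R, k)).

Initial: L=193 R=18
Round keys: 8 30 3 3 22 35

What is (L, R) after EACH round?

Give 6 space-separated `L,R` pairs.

Round 1 (k=8): L=18 R=86
Round 2 (k=30): L=86 R=9
Round 3 (k=3): L=9 R=116
Round 4 (k=3): L=116 R=106
Round 5 (k=22): L=106 R=87
Round 6 (k=35): L=87 R=134

Answer: 18,86 86,9 9,116 116,106 106,87 87,134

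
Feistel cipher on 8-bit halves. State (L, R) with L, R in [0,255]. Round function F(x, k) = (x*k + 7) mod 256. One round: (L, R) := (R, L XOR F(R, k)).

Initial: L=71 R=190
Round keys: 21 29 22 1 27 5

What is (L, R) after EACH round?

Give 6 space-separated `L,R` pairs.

Round 1 (k=21): L=190 R=218
Round 2 (k=29): L=218 R=7
Round 3 (k=22): L=7 R=123
Round 4 (k=1): L=123 R=133
Round 5 (k=27): L=133 R=117
Round 6 (k=5): L=117 R=213

Answer: 190,218 218,7 7,123 123,133 133,117 117,213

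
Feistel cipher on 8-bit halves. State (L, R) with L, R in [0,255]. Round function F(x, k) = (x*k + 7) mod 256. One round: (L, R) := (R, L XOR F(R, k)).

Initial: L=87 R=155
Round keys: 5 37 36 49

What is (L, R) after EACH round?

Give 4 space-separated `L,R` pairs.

Round 1 (k=5): L=155 R=89
Round 2 (k=37): L=89 R=127
Round 3 (k=36): L=127 R=186
Round 4 (k=49): L=186 R=222

Answer: 155,89 89,127 127,186 186,222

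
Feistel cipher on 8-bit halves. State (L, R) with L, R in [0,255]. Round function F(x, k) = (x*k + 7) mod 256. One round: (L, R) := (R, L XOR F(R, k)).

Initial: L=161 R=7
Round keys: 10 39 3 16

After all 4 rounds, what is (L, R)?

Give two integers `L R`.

Answer: 23 139

Derivation:
Round 1 (k=10): L=7 R=236
Round 2 (k=39): L=236 R=252
Round 3 (k=3): L=252 R=23
Round 4 (k=16): L=23 R=139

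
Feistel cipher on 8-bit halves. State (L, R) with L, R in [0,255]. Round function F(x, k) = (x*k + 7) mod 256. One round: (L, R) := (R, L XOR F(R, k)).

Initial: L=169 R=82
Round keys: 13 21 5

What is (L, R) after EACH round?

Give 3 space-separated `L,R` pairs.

Round 1 (k=13): L=82 R=152
Round 2 (k=21): L=152 R=45
Round 3 (k=5): L=45 R=112

Answer: 82,152 152,45 45,112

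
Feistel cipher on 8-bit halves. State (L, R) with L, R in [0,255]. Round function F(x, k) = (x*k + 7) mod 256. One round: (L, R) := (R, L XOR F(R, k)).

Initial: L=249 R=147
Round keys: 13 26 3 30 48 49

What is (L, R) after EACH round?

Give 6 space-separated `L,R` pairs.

Round 1 (k=13): L=147 R=135
Round 2 (k=26): L=135 R=46
Round 3 (k=3): L=46 R=22
Round 4 (k=30): L=22 R=181
Round 5 (k=48): L=181 R=225
Round 6 (k=49): L=225 R=173

Answer: 147,135 135,46 46,22 22,181 181,225 225,173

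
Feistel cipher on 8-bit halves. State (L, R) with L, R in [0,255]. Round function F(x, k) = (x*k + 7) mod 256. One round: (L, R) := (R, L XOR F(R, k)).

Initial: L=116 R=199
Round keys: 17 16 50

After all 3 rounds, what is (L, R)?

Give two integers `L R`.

Round 1 (k=17): L=199 R=74
Round 2 (k=16): L=74 R=96
Round 3 (k=50): L=96 R=141

Answer: 96 141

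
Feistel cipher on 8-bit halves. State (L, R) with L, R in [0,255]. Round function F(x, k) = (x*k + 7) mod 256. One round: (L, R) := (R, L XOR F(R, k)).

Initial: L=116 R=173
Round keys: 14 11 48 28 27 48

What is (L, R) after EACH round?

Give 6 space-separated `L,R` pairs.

Answer: 173,9 9,199 199,94 94,136 136,1 1,191

Derivation:
Round 1 (k=14): L=173 R=9
Round 2 (k=11): L=9 R=199
Round 3 (k=48): L=199 R=94
Round 4 (k=28): L=94 R=136
Round 5 (k=27): L=136 R=1
Round 6 (k=48): L=1 R=191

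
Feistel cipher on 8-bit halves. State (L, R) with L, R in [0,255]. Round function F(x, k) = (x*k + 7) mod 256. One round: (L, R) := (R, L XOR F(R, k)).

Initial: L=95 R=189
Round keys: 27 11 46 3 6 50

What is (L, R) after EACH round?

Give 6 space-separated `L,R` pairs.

Answer: 189,169 169,247 247,192 192,176 176,231 231,149

Derivation:
Round 1 (k=27): L=189 R=169
Round 2 (k=11): L=169 R=247
Round 3 (k=46): L=247 R=192
Round 4 (k=3): L=192 R=176
Round 5 (k=6): L=176 R=231
Round 6 (k=50): L=231 R=149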